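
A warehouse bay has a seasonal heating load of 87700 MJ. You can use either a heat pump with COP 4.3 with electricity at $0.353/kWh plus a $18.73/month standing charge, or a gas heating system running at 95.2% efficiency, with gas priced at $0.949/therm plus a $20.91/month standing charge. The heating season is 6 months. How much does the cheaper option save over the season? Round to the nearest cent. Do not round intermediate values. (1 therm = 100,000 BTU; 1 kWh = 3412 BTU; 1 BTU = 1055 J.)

Heat load = 87700 MJ = 87,700,000,000 J / 1055 = 83,127,962 BTU
Gas: input = 83,127,962 / 0.952 = 87,319,288 BTU = 873.2 therm → 873.2 × $0.949 = $828.66; + 6 × $20.91 standing = $954.12
Heat pump: 83,127,962 BTU / 3412 = 24,360 kWh heat; / 4.3 = 5,666 kWh in → × $0.353 = $2,000.07; + 6 × $18.73 standing = $2,112.45
Difference = |$954.12 − $2,112.45| = $1,158.33

$1158.33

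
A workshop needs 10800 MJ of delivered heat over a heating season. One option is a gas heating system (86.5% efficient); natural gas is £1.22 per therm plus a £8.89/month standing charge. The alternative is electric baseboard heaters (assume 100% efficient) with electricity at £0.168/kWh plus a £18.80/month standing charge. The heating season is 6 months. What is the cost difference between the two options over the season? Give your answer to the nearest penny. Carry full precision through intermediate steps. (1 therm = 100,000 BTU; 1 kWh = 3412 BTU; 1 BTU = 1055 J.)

Heat load = 10800 MJ = 10,800,000,000 J / 1055 = 10,236,967 BTU
Gas: input = 10,236,967 / 0.865 = 11,834,644 BTU = 118.3 therm → 118.3 × £1.22 = £144.38; + 6 × £8.89 standing = £197.72
Electric: 10,236,967 BTU / 3412 = 3,000 kWh → × £0.168 = £504.05; + 6 × £18.80 standing = £616.85
Difference = |£197.72 − £616.85| = £419.12

£419.12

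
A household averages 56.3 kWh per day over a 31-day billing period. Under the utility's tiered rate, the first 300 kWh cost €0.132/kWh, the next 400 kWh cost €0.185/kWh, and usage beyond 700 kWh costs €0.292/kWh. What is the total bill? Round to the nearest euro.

Usage = 56.3 kWh/day × 31 days = 1745.3 kWh
First 300 kWh × €0.132 = €39.60
Next 400 kWh × €0.185 = €74.00
Remaining 1045.3 kWh × €0.292 = €305.23
Total = €418.83 ≈ €419

€419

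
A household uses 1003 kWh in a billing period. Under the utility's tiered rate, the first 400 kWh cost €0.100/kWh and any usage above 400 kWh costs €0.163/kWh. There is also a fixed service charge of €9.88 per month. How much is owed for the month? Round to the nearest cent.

€148.17

First 400 kWh × €0.100 = €40.00
Remaining 603 kWh × €0.163 = €98.29
Energy charge = €138.29; + service €9.88 = €148.17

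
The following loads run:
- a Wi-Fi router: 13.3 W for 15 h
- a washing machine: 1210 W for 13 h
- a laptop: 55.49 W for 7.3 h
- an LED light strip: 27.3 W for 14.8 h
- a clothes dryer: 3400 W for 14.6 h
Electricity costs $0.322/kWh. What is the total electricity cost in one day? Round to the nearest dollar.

Wi-Fi router: 13.3 W × 15 h = 200 Wh = 0.1995 kWh
washing machine: 1210 W × 13 h = 15,730 Wh = 15.73 kWh
laptop: 55.49 W × 7.3 h = 405 Wh = 0.4051 kWh
LED light strip: 27.3 W × 14.8 h = 404 Wh = 0.404 kWh
clothes dryer: 3400 W × 14.6 h = 49,640 Wh = 49.64 kWh
Total energy = 0.1995 + 15.73 + 0.4051 + 0.404 + 49.64 = 66.38 kWh
Cost = 66.38 kWh × $0.322 = $21.37 ≈ $21

$21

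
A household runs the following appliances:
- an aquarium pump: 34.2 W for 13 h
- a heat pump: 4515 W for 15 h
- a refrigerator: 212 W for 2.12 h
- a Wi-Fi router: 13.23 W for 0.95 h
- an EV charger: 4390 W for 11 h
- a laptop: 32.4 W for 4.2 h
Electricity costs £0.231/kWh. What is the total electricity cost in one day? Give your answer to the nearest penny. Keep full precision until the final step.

£27.04

aquarium pump: 34.2 W × 13 h = 445 Wh = 0.4446 kWh
heat pump: 4515 W × 15 h = 67,725 Wh = 67.72 kWh
refrigerator: 212 W × 2.12 h = 449 Wh = 0.4494 kWh
Wi-Fi router: 13.23 W × 0.95 h = 13 Wh = 0.01257 kWh
EV charger: 4390 W × 11 h = 48,290 Wh = 48.29 kWh
laptop: 32.4 W × 4.2 h = 136 Wh = 0.1361 kWh
Total energy = 0.4446 + 67.72 + 0.4494 + 0.01257 + 48.29 + 0.1361 = 117.1 kWh
Cost = 117.1 kWh × £0.231 = £27.04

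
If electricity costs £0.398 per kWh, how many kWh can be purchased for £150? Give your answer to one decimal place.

£150 / £0.398 per kWh = 376.9 kWh

376.9 kWh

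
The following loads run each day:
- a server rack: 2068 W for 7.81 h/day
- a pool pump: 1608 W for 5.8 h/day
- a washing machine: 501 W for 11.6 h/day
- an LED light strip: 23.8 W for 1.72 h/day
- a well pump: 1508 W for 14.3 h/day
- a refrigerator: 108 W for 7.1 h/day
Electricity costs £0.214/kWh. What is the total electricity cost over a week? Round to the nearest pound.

£80

server rack: 2068 W × 7.81 h × 7 d = 113,058 Wh = 113.1 kWh
pool pump: 1608 W × 5.8 h × 7 d = 65,285 Wh = 65.28 kWh
washing machine: 501 W × 11.6 h × 7 d = 40,681 Wh = 40.68 kWh
LED light strip: 23.8 W × 1.72 h × 7 d = 287 Wh = 0.2866 kWh
well pump: 1508 W × 14.3 h × 7 d = 150,951 Wh = 151 kWh
refrigerator: 108 W × 7.1 h × 7 d = 5,368 Wh = 5.368 kWh
Total energy = 113.1 + 65.28 + 40.68 + 0.2866 + 151 + 5.368 = 375.6 kWh
Cost = 375.6 kWh × £0.214 = £80.38 ≈ £80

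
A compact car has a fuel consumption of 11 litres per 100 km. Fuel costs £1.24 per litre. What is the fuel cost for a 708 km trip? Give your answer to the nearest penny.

Fuel = 11 L/100 km × 708 km / 100 = 77.88 L
Cost = 77.88 L × £1.24/L = £96.57

£96.57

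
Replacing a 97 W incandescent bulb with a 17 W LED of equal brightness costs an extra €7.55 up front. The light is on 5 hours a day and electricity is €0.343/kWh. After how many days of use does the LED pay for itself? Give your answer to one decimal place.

55.0 days

Power saved = 97 − 17 = 80 W
Daily energy saved = 80 W × 5 h = 400 Wh = 0.4 kWh
Daily savings = 0.4 × €0.343 = €0.1372
Payback = €7.55 / €0.1372 per day = 55.03 days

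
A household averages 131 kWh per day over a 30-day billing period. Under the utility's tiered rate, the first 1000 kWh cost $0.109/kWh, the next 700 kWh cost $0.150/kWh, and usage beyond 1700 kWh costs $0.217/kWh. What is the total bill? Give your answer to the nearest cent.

$697.91

Usage = 131 kWh/day × 30 days = 3930 kWh
First 1000 kWh × $0.109 = $109.00
Next 700 kWh × $0.150 = $105.00
Remaining 2230 kWh × $0.217 = $483.91
Total = $697.91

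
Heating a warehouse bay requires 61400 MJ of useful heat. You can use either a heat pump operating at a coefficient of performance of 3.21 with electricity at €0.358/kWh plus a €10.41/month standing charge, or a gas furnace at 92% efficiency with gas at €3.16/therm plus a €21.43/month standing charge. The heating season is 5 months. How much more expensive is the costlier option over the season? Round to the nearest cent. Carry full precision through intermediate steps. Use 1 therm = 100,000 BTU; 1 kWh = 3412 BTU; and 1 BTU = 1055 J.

€151.79

Heat load = 61400 MJ = 61,400,000,000 J / 1055 = 58,199,052 BTU
Gas: input = 58,199,052 / 0.92 = 63,259,839 BTU = 632.6 therm → 632.6 × €3.16 = €1,999.01; + 5 × €21.43 standing = €2,106.16
Heat pump: 58,199,052 BTU / 3412 = 17,060 kWh heat; / 3.21 = 5,314 kWh in → × €0.358 = €1,902.33; + 5 × €10.41 standing = €1,954.38
Difference = |€2,106.16 − €1,954.38| = €151.79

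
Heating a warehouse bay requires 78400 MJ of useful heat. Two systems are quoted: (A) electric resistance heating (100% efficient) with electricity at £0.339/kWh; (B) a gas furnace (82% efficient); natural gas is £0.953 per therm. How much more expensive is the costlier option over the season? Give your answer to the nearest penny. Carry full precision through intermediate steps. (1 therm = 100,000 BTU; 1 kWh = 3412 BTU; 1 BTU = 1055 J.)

£6519.70

Heat load = 78400 MJ = 78,400,000,000 J / 1055 = 74,312,796 BTU
Gas: input = 74,312,796 / 0.82 = 90,625,361 BTU = 906.3 therm → 906.3 × £0.953 = £863.66
Electric: 74,312,796 BTU / 3412 = 21,780 kWh → × £0.339 = £7,383.36
Difference = |£863.66 − £7,383.36| = £6,519.70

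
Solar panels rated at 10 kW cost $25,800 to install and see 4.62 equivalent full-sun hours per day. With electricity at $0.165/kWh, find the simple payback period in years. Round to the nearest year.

9 years

Daily generation = 10 kW × 4.62 h = 46.2 kWh
Annual generation = 46.2 × 365 = 16863 kWh
Annual savings = 16863 × $0.165 = $2,782.39
Payback = $25,800 / $2,782.39 = 9.27 years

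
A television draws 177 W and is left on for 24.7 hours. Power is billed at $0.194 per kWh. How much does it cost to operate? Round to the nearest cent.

Energy = 177 W × 24.7 h = 4,372 Wh = 4.372 kWh
Cost = 4.372 kWh × $0.194/kWh = $0.85

$0.85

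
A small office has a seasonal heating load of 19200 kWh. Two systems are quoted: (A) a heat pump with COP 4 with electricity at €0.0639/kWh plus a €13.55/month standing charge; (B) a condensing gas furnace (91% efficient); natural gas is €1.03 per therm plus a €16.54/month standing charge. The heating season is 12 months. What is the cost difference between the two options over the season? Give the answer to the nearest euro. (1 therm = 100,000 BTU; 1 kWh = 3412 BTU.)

Heat load = 19200 kWh × 3412 = 65,510,400 BTU
Gas: input = 65,510,400 / 0.91 = 71,989,451 BTU = 719.9 therm → 719.9 × €1.03 = €741.49; + 12 × €16.54 standing = €939.97
Heat pump: 65,510,400 BTU / 3412 = 19,200 kWh heat; / 4 = 4,800 kWh in → × €0.0639 = €306.72; + 12 × €13.55 standing = €469.32
Difference = |€939.97 − €469.32| = €470.65 ≈ €471

€471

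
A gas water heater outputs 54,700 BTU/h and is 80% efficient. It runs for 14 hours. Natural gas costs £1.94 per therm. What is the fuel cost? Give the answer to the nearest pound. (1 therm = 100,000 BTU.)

Heat delivered = 54,700 BTU/h × 14 h = 765,800 BTU
Gas input = 765,800 / 0.80 = 957,250 BTU
= 957,250 / 100,000 = 9.572 therm
Cost = 9.572 × £1.94/therm = £18.57 ≈ £19

£19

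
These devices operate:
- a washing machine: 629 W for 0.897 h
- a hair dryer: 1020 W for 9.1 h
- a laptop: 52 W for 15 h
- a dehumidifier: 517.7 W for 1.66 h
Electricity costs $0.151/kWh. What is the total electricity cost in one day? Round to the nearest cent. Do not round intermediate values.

$1.73

washing machine: 629 W × 0.897 h = 564 Wh = 0.5642 kWh
hair dryer: 1020 W × 9.1 h = 9,282 Wh = 9.282 kWh
laptop: 52 W × 15 h = 780 Wh = 0.78 kWh
dehumidifier: 517.7 W × 1.66 h = 859 Wh = 0.8594 kWh
Total energy = 0.5642 + 9.282 + 0.78 + 0.8594 = 11.49 kWh
Cost = 11.49 kWh × $0.151 = $1.73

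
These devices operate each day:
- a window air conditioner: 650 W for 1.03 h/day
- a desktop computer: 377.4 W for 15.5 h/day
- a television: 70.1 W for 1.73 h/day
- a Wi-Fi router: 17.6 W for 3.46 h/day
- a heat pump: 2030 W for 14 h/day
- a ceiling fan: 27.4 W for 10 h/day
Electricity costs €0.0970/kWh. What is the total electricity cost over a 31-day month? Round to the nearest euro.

window air conditioner: 650 W × 1.03 h × 31 d = 20,754 Wh = 20.75 kWh
desktop computer: 377.4 W × 15.5 h × 31 d = 181,341 Wh = 181.3 kWh
television: 70.1 W × 1.73 h × 31 d = 3,759 Wh = 3.759 kWh
Wi-Fi router: 17.6 W × 3.46 h × 31 d = 1,888 Wh = 1.888 kWh
heat pump: 2030 W × 14 h × 31 d = 881,020 Wh = 881 kWh
ceiling fan: 27.4 W × 10 h × 31 d = 8,494 Wh = 8.494 kWh
Total energy = 20.75 + 181.3 + 3.759 + 1.888 + 881 + 8.494 = 1,097 kWh
Cost = 1,097 kWh × €0.0970 = €106.43 ≈ €106

€106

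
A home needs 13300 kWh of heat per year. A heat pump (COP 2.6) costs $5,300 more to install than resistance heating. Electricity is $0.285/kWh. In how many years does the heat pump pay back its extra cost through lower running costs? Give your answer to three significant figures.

2.27 years

Resistance: 13300 kWh × $0.285 = $3,790.50/yr
Heat pump: 13300 / 2.6 = 5115 kWh in → × $0.285 = $1,457.88/yr
Annual savings = $2,332.62
Payback = $5,300 / $2,332.62 = 2.27 years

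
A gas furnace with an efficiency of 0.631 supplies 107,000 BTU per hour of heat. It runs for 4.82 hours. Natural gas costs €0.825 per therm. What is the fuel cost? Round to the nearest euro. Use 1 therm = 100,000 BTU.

Heat delivered = 107,000 BTU/h × 4.82 h = 515,740 BTU
Gas input = 515,740 / 0.631 = 817,338 BTU
= 817,338 / 100,000 = 8.173 therm
Cost = 8.173 × €0.825/therm = €6.74 ≈ €7

€7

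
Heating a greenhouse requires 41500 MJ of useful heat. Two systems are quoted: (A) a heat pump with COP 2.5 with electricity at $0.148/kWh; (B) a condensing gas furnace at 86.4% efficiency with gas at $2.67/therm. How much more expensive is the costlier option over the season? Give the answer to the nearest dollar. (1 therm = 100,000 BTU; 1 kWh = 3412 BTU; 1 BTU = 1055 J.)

$533

Heat load = 41500 MJ = 41,500,000,000 J / 1055 = 39,336,493 BTU
Gas: input = 39,336,493 / 0.864 = 45,528,348 BTU = 455.3 therm → 455.3 × $2.67 = $1,215.61
Heat pump: 39,336,493 BTU / 3412 = 11,530 kWh heat; / 2.5 = 4,612 kWh in → × $0.148 = $682.51
Difference = |$1,215.61 − $682.51| = $533.10 ≈ $533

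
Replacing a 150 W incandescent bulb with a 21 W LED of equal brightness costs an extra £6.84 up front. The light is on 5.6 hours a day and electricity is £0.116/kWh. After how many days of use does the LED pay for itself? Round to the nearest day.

Power saved = 150 − 21 = 129 W
Daily energy saved = 129 W × 5.6 h = 722.4 Wh = 0.7224 kWh
Daily savings = 0.7224 × £0.116 = £0.0838
Payback = £6.84 / £0.0838 per day = 81.62 days

82 days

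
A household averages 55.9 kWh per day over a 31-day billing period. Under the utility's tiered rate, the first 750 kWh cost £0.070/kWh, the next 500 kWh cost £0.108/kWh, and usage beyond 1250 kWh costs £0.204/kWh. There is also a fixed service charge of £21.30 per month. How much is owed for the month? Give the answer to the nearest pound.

£226

Usage = 55.9 kWh/day × 31 days = 1732.9 kWh
First 750 kWh × £0.070 = £52.50
Next 500 kWh × £0.108 = £54.00
Remaining 482.9 kWh × £0.204 = £98.51
Energy charge = £205.01; + service £21.30 = £226.31 ≈ £226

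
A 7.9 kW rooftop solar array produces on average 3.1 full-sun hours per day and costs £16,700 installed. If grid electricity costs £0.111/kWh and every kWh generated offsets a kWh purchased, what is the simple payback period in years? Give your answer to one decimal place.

16.8 years

Daily generation = 7.9 kW × 3.1 h = 24.49 kWh
Annual generation = 24.49 × 365 = 8938.9 kWh
Annual savings = 8938.9 × £0.111 = £992.21
Payback = £16,700 / £992.21 = 16.8 years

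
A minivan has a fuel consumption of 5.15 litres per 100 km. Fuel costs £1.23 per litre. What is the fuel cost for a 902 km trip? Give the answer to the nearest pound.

£57

Fuel = 5.15 L/100 km × 902 km / 100 = 46.45 L
Cost = 46.45 L × £1.23/L = £57.14 ≈ £57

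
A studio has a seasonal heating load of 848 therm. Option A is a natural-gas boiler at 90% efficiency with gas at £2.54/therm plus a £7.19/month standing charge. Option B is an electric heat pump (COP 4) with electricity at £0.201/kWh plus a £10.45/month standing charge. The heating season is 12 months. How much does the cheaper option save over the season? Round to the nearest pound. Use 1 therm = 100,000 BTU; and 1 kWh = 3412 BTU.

£1105

Heat load = 848 therm × 100,000 = 84,800,000 BTU
Gas: input = 84,800,000 / 0.90 = 94,222,222 BTU = 942.2 therm → 942.2 × £2.54 = £2,393.24; + 12 × £7.19 standing = £2,479.52
Heat pump: 84,800,000 BTU / 3412 = 24,850 kWh heat; / 4 = 6,213 kWh in → × £0.201 = £1,248.89; + 12 × £10.45 standing = £1,374.29
Difference = |£2,479.52 − £1,374.29| = £1,105.24 ≈ £1105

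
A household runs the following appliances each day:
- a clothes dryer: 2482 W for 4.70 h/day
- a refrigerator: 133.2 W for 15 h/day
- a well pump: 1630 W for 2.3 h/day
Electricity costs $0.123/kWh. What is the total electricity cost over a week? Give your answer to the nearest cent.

$14.99

clothes dryer: 2482 W × 4.70 h × 7 d = 81,658 Wh = 81.66 kWh
refrigerator: 133.2 W × 15 h × 7 d = 13,986 Wh = 13.99 kWh
well pump: 1630 W × 2.3 h × 7 d = 26,243 Wh = 26.24 kWh
Total energy = 81.66 + 13.99 + 26.24 = 121.9 kWh
Cost = 121.9 kWh × $0.123 = $14.99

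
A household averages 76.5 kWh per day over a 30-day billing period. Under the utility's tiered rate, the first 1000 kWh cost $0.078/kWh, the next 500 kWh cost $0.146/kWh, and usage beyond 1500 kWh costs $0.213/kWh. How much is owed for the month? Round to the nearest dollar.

Usage = 76.5 kWh/day × 30 days = 2295 kWh
First 1000 kWh × $0.078 = $78.00
Next 500 kWh × $0.146 = $73.00
Remaining 795 kWh × $0.213 = $169.34
Total = $320.34 ≈ $320

$320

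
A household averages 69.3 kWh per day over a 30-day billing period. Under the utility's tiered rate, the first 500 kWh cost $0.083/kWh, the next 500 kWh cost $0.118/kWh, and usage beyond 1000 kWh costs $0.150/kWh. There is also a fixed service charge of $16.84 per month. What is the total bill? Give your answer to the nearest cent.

$279.19

Usage = 69.3 kWh/day × 30 days = 2079 kWh
First 500 kWh × $0.083 = $41.50
Next 500 kWh × $0.118 = $59.00
Remaining 1079 kWh × $0.150 = $161.85
Energy charge = $262.35; + service $16.84 = $279.19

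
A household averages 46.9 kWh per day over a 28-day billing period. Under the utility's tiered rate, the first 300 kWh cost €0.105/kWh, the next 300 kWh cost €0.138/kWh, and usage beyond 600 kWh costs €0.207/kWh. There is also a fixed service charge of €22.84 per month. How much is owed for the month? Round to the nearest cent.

Usage = 46.9 kWh/day × 28 days = 1313.2 kWh
First 300 kWh × €0.105 = €31.50
Next 300 kWh × €0.138 = €41.40
Remaining 713.2 kWh × €0.207 = €147.63
Energy charge = €220.53; + service €22.84 = €243.37

€243.37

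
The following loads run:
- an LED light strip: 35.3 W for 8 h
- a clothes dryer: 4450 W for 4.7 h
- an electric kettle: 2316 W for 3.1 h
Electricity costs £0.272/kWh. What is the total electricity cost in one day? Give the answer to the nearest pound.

LED light strip: 35.3 W × 8 h = 282 Wh = 0.2824 kWh
clothes dryer: 4450 W × 4.7 h = 20,915 Wh = 20.91 kWh
electric kettle: 2316 W × 3.1 h = 7,180 Wh = 7.18 kWh
Total energy = 0.2824 + 20.91 + 7.18 = 28.38 kWh
Cost = 28.38 kWh × £0.272 = £7.72 ≈ £8

£8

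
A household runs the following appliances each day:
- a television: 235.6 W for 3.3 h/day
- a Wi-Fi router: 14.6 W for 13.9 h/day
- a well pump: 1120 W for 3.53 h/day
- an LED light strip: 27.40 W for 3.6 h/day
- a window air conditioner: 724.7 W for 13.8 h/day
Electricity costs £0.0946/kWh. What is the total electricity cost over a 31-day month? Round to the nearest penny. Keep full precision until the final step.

£44.09

television: 235.6 W × 3.3 h × 31 d = 24,102 Wh = 24.1 kWh
Wi-Fi router: 14.6 W × 13.9 h × 31 d = 6,291 Wh = 6.291 kWh
well pump: 1120 W × 3.53 h × 31 d = 122,562 Wh = 122.6 kWh
LED light strip: 27.40 W × 3.6 h × 31 d = 3,058 Wh = 3.058 kWh
window air conditioner: 724.7 W × 13.8 h × 31 d = 310,027 Wh = 310 kWh
Total energy = 24.1 + 6.291 + 122.6 + 3.058 + 310 = 466 kWh
Cost = 466 kWh × £0.0946 = £44.09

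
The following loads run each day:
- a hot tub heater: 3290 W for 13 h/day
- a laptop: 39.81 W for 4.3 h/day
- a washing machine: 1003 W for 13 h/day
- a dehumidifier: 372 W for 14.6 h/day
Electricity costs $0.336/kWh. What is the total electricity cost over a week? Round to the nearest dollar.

hot tub heater: 3290 W × 13 h × 7 d = 299,390 Wh = 299.4 kWh
laptop: 39.81 W × 4.3 h × 7 d = 1,198 Wh = 1.198 kWh
washing machine: 1003 W × 13 h × 7 d = 91,273 Wh = 91.27 kWh
dehumidifier: 372 W × 14.6 h × 7 d = 38,018 Wh = 38.02 kWh
Total energy = 299.4 + 1.198 + 91.27 + 38.02 = 429.9 kWh
Cost = 429.9 kWh × $0.336 = $144.44 ≈ $144

$144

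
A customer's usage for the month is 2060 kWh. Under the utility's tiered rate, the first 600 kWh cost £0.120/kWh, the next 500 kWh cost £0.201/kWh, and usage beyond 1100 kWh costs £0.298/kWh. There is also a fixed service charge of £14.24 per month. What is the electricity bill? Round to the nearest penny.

First 600 kWh × £0.120 = £72.00
Next 500 kWh × £0.201 = £100.50
Remaining 960 kWh × £0.298 = £286.08
Energy charge = £458.58; + service £14.24 = £472.82

£472.82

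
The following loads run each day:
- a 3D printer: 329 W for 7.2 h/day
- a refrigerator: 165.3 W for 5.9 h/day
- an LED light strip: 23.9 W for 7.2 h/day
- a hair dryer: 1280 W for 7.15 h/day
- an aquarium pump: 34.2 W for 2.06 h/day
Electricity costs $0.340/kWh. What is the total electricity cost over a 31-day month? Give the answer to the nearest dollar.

3D printer: 329 W × 7.2 h × 31 d = 73,433 Wh = 73.43 kWh
refrigerator: 165.3 W × 5.9 h × 31 d = 30,233 Wh = 30.23 kWh
LED light strip: 23.9 W × 7.2 h × 31 d = 5,334 Wh = 5.334 kWh
hair dryer: 1280 W × 7.15 h × 31 d = 283,712 Wh = 283.7 kWh
aquarium pump: 34.2 W × 2.06 h × 31 d = 2,184 Wh = 2.184 kWh
Total energy = 73.43 + 30.23 + 5.334 + 283.7 + 2.184 = 394.9 kWh
Cost = 394.9 kWh × $0.340 = $134.26 ≈ $134

$134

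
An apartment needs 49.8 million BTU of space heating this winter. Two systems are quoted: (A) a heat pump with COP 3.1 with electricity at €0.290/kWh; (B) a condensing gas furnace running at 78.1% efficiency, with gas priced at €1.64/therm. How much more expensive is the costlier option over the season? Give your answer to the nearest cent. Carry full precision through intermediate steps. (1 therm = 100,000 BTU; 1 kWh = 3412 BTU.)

€319.65

Heat load = 49.8 × 10⁶ BTU = 49,800,000 BTU
Gas: input = 49,800,000 / 0.781 = 63,764,405 BTU = 637.6 therm → 637.6 × €1.64 = €1,045.74
Heat pump: 49,800,000 BTU / 3412 = 14,600 kWh heat; / 3.1 = 4,708 kWh in → × €0.290 = €1,365.39
Difference = |€1,045.74 − €1,365.39| = €319.65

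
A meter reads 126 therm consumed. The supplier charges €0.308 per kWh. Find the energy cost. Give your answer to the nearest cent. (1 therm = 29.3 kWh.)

126 therm × (29.3 kWh/therm) = 3,692 kWh
Cost = 3,692 kWh × €0.308/kWh = €1,137.07

€1137.07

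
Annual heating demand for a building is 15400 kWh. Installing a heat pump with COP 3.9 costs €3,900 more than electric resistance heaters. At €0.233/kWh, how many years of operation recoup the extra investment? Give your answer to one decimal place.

1.5 years

Resistance: 15400 kWh × €0.233 = €3,588.20/yr
Heat pump: 15400 / 3.9 = 3949 kWh in → × €0.233 = €920.05/yr
Annual savings = €2,668.15
Payback = €3,900 / €2,668.15 = 1.46 years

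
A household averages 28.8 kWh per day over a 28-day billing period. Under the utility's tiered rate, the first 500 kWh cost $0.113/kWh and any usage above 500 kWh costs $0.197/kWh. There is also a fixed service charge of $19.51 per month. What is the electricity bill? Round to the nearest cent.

$136.37

Usage = 28.8 kWh/day × 28 days = 806.4 kWh
First 500 kWh × $0.113 = $56.50
Remaining 306.4 kWh × $0.197 = $60.36
Energy charge = $116.86; + service $19.51 = $136.37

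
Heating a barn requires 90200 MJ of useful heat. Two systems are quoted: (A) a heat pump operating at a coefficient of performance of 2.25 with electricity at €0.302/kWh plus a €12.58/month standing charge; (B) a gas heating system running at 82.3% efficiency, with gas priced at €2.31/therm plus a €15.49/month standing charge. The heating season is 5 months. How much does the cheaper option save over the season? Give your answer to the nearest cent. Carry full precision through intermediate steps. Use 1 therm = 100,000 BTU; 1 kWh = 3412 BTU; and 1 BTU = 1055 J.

Heat load = 90200 MJ = 90,200,000,000 J / 1055 = 85,497,630 BTU
Gas: input = 85,497,630 / 0.823 = 103,885,335 BTU = 1,039 therm → 1,039 × €2.31 = €2,399.75; + 5 × €15.49 standing = €2,477.20
Heat pump: 85,497,630 BTU / 3412 = 25,060 kWh heat; / 2.25 = 11,140 kWh in → × €0.302 = €3,363.33; + 5 × €12.58 standing = €3,426.23
Difference = |€2,477.20 − €3,426.23| = €949.03

€949.03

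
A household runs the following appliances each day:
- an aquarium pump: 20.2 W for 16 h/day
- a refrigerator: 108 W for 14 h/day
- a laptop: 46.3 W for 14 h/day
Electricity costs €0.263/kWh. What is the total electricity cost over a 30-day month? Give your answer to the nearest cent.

€19.59

aquarium pump: 20.2 W × 16 h × 30 d = 9,696 Wh = 9.696 kWh
refrigerator: 108 W × 14 h × 30 d = 45,360 Wh = 45.36 kWh
laptop: 46.3 W × 14 h × 30 d = 19,446 Wh = 19.45 kWh
Total energy = 9.696 + 45.36 + 19.45 = 74.5 kWh
Cost = 74.5 kWh × €0.263 = €19.59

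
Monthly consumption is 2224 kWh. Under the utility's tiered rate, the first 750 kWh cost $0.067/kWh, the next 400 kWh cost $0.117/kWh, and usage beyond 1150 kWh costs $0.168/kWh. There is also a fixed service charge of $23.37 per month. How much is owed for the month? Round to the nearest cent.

First 750 kWh × $0.067 = $50.25
Next 400 kWh × $0.117 = $46.80
Remaining 1074 kWh × $0.168 = $180.43
Energy charge = $277.48; + service $23.37 = $300.85

$300.85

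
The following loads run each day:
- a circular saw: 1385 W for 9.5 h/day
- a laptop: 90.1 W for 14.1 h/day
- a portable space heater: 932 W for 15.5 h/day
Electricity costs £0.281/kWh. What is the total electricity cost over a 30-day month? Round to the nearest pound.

£243

circular saw: 1385 W × 9.5 h × 30 d = 394,725 Wh = 394.7 kWh
laptop: 90.1 W × 14.1 h × 30 d = 38,112 Wh = 38.11 kWh
portable space heater: 932 W × 15.5 h × 30 d = 433,380 Wh = 433.4 kWh
Total energy = 394.7 + 38.11 + 433.4 = 866.2 kWh
Cost = 866.2 kWh × £0.281 = £243.41 ≈ £243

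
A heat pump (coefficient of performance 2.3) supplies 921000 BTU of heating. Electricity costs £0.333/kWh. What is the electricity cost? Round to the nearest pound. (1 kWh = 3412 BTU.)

£39

Heat delivered = 921,000 BTU / 3412 = 269.9 kWh
Electrical input = 269.9 kWh / 2.3 = 117.4 kWh
Cost = 117.4 × £0.333/kWh = £39.08 ≈ £39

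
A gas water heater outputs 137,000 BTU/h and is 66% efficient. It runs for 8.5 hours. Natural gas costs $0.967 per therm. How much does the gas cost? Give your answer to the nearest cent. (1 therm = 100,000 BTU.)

$17.06

Heat delivered = 137,000 BTU/h × 8.5 h = 1,164,500 BTU
Gas input = 1,164,500 / 0.66 = 1,764,394 BTU
= 1,764,394 / 100,000 = 17.64 therm
Cost = 17.64 × $0.967/therm = $17.06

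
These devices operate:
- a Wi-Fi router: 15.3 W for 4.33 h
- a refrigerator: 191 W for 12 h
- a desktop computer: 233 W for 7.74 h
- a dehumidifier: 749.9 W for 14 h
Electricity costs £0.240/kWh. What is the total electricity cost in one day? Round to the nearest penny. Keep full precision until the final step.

£3.52

Wi-Fi router: 15.3 W × 4.33 h = 66 Wh = 0.06625 kWh
refrigerator: 191 W × 12 h = 2,292 Wh = 2.292 kWh
desktop computer: 233 W × 7.74 h = 1,803 Wh = 1.803 kWh
dehumidifier: 749.9 W × 14 h = 10,499 Wh = 10.5 kWh
Total energy = 0.06625 + 2.292 + 1.803 + 10.5 = 14.66 kWh
Cost = 14.66 kWh × £0.240 = £3.52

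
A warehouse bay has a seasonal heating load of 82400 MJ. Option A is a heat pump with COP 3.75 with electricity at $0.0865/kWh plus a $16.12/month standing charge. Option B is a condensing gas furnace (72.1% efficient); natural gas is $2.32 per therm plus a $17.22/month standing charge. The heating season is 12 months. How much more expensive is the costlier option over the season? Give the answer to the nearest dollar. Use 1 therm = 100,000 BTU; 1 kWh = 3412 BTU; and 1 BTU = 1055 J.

Heat load = 82400 MJ = 82,400,000,000 J / 1055 = 78,104,265 BTU
Gas: input = 78,104,265 / 0.721 = 108,327,691 BTU = 1,083 therm → 1,083 × $2.32 = $2,513.20; + 12 × $17.22 standing = $2,719.84
Heat pump: 78,104,265 BTU / 3412 = 22,890 kWh heat; / 3.75 = 6,104 kWh in → × $0.0865 = $528.02; + 12 × $16.12 standing = $721.46
Difference = |$2,719.84 − $721.46| = $1,998.38 ≈ $1998

$1998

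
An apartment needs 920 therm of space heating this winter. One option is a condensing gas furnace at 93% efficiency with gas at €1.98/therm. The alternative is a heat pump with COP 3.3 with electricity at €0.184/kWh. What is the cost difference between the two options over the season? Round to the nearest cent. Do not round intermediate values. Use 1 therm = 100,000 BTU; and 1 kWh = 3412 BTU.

Heat load = 920 therm × 100,000 = 92,000,000 BTU
Gas: input = 92,000,000 / 0.93 = 98,924,731 BTU = 989.2 therm → 989.2 × €1.98 = €1,958.71
Heat pump: 92,000,000 BTU / 3412 = 26,960 kWh heat; / 3.3 = 8,171 kWh in → × €0.184 = €1,503.43
Difference = |€1,958.71 − €1,503.43| = €455.28

€455.28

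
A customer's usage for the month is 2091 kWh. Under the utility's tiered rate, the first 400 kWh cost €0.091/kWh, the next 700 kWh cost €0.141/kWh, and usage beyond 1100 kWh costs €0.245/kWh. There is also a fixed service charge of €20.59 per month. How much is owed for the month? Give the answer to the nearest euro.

€398

First 400 kWh × €0.091 = €36.40
Next 700 kWh × €0.141 = €98.70
Remaining 991 kWh × €0.245 = €242.79
Energy charge = €377.89; + service €20.59 = €398.48 ≈ €398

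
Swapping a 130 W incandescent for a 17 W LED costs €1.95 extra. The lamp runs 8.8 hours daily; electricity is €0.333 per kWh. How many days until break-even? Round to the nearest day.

6 days

Power saved = 130 − 17 = 113 W
Daily energy saved = 113 W × 8.8 h = 994.4 Wh = 0.9944 kWh
Daily savings = 0.9944 × €0.333 = €0.3311
Payback = €1.95 / €0.3311 per day = 5.889 days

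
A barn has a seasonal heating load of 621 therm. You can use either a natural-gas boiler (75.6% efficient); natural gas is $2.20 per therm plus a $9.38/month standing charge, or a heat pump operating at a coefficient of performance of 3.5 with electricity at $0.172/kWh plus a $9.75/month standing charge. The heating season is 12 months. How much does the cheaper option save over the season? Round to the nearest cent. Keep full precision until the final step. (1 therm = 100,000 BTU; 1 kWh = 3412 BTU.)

Heat load = 621 therm × 100,000 = 62,100,000 BTU
Gas: input = 62,100,000 / 0.756 = 82,142,857 BTU = 821.4 therm → 821.4 × $2.20 = $1,807.14; + 12 × $9.38 standing = $1,919.70
Heat pump: 62,100,000 BTU / 3412 = 18,200 kWh heat; / 3.5 = 5,200 kWh in → × $0.172 = $894.42; + 12 × $9.75 standing = $1,011.42
Difference = |$1,919.70 − $1,011.42| = $908.28

$908.28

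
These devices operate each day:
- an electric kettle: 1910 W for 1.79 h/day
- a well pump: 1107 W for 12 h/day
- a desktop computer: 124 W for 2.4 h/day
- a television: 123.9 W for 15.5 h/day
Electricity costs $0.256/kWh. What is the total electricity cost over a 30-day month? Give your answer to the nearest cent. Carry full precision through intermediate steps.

electric kettle: 1910 W × 1.79 h × 30 d = 102,567 Wh = 102.6 kWh
well pump: 1107 W × 12 h × 30 d = 398,520 Wh = 398.5 kWh
desktop computer: 124 W × 2.4 h × 30 d = 8,928 Wh = 8.928 kWh
television: 123.9 W × 15.5 h × 30 d = 57,614 Wh = 57.61 kWh
Total energy = 102.6 + 398.5 + 8.928 + 57.61 = 567.6 kWh
Cost = 567.6 kWh × $0.256 = $145.31

$145.31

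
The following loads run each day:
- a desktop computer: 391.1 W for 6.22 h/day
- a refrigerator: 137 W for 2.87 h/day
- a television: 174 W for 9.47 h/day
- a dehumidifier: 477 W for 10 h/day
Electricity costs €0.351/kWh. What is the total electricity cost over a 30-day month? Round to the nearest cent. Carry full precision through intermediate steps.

desktop computer: 391.1 W × 6.22 h × 30 d = 72,979 Wh = 72.98 kWh
refrigerator: 137 W × 2.87 h × 30 d = 11,796 Wh = 11.8 kWh
television: 174 W × 9.47 h × 30 d = 49,433 Wh = 49.43 kWh
dehumidifier: 477 W × 10 h × 30 d = 143,100 Wh = 143.1 kWh
Total energy = 72.98 + 11.8 + 49.43 + 143.1 = 277.3 kWh
Cost = 277.3 kWh × €0.351 = €97.34

€97.34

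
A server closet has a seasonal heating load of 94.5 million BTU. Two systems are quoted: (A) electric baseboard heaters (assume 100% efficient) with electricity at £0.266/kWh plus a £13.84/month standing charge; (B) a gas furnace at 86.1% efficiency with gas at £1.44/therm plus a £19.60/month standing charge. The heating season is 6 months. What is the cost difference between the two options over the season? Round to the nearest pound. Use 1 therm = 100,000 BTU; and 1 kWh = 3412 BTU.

£5752

Heat load = 94.5 × 10⁶ BTU = 94,500,000 BTU
Gas: input = 94,500,000 / 0.861 = 109,756,098 BTU = 1,098 therm → 1,098 × £1.44 = £1,580.49; + 6 × £19.60 standing = £1,698.09
Electric: 94,500,000 BTU / 3412 = 27,700 kWh → × £0.266 = £7,367.23; + 6 × £13.84 standing = £7,450.27
Difference = |£1,698.09 − £7,450.27| = £5,752.19 ≈ £5752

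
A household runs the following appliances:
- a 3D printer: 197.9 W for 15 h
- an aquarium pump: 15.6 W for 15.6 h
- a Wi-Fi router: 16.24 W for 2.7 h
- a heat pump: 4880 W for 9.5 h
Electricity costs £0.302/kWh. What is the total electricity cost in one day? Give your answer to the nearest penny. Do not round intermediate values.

£14.98

3D printer: 197.9 W × 15 h = 2,968 Wh = 2.969 kWh
aquarium pump: 15.6 W × 15.6 h = 243 Wh = 0.2434 kWh
Wi-Fi router: 16.24 W × 2.7 h = 44 Wh = 0.04385 kWh
heat pump: 4880 W × 9.5 h = 46,360 Wh = 46.36 kWh
Total energy = 2.969 + 0.2434 + 0.04385 + 46.36 = 49.62 kWh
Cost = 49.62 kWh × £0.302 = £14.98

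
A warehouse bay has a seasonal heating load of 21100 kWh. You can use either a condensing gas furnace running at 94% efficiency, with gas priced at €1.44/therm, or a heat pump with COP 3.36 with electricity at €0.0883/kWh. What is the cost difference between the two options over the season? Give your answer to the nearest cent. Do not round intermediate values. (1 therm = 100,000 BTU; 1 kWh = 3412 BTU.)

Heat load = 21100 kWh × 3412 = 71,993,200 BTU
Gas: input = 71,993,200 / 0.94 = 76,588,511 BTU = 765.9 therm → 765.9 × €1.44 = €1,102.87
Heat pump: 71,993,200 BTU / 3412 = 21,100 kWh heat; / 3.36 = 6,280 kWh in → × €0.0883 = €554.50
Difference = |€1,102.87 − €554.50| = €548.37

€548.37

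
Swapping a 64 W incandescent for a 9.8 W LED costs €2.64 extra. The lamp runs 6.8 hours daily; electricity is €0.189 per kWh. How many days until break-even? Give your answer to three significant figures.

Power saved = 64 − 9.8 = 54.2 W
Daily energy saved = 54.2 W × 6.8 h = 368.6 Wh = 0.36856 kWh
Daily savings = 0.36856 × €0.189 = €0.0697
Payback = €2.64 / €0.0697 per day = 37.9 days

37.9 days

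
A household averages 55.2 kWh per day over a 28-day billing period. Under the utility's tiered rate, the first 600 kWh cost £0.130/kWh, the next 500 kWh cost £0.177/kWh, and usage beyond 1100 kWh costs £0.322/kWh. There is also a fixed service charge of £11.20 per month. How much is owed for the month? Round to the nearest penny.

Usage = 55.2 kWh/day × 28 days = 1545.6 kWh
First 600 kWh × £0.130 = £78.00
Next 500 kWh × £0.177 = £88.50
Remaining 445.6 kWh × £0.322 = £143.48
Energy charge = £309.98; + service £11.20 = £321.18

£321.18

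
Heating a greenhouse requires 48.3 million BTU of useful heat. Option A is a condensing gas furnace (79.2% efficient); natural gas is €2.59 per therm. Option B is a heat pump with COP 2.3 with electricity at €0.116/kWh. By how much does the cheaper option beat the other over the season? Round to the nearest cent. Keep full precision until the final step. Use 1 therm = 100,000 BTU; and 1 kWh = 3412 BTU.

€865.56

Heat load = 48.3 × 10⁶ BTU = 48,300,000 BTU
Gas: input = 48,300,000 / 0.792 = 60,984,848 BTU = 609.8 therm → 609.8 × €2.59 = €1,579.51
Heat pump: 48,300,000 BTU / 3412 = 14,160 kWh heat; / 2.3 = 6,155 kWh in → × €0.116 = €713.95
Difference = |€1,579.51 − €713.95| = €865.56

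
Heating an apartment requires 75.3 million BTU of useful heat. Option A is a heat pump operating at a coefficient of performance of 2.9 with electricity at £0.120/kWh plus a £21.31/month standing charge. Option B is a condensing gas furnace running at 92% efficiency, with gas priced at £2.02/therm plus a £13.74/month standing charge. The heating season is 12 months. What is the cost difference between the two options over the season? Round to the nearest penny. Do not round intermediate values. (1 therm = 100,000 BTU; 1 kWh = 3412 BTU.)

£649.28

Heat load = 75.3 × 10⁶ BTU = 75,300,000 BTU
Gas: input = 75,300,000 / 0.92 = 81,847,826 BTU = 818.5 therm → 818.5 × £2.02 = £1,653.33; + 12 × £13.74 standing = £1,818.21
Heat pump: 75,300,000 BTU / 3412 = 22,070 kWh heat; / 2.9 = 7,610 kWh in → × £0.120 = £913.21; + 12 × £21.31 standing = £1,168.93
Difference = |£1,818.21 − £1,168.93| = £649.28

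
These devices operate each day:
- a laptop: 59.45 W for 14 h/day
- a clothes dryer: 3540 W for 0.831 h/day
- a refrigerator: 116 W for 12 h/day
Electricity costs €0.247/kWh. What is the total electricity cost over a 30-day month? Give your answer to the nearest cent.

laptop: 59.45 W × 14 h × 30 d = 24,969 Wh = 24.97 kWh
clothes dryer: 3540 W × 0.831 h × 30 d = 88,252 Wh = 88.25 kWh
refrigerator: 116 W × 12 h × 30 d = 41,760 Wh = 41.76 kWh
Total energy = 24.97 + 88.25 + 41.76 = 155 kWh
Cost = 155 kWh × €0.247 = €38.28

€38.28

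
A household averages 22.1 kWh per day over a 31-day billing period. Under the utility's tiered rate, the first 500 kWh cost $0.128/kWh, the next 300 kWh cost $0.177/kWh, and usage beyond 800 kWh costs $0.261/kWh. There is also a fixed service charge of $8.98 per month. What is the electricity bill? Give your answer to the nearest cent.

Usage = 22.1 kWh/day × 31 days = 685.1 kWh
First 500 kWh × $0.128 = $64.00
Next 185.1 kWh × $0.177 = $32.76
Remaining tier: 0 kWh (not reached)
Energy charge = $96.76; + service $8.98 = $105.74

$105.74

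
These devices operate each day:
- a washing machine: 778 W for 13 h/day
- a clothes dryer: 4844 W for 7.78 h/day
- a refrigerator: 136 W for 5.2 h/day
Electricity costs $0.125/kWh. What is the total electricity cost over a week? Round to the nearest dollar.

washing machine: 778 W × 13 h × 7 d = 70,798 Wh = 70.8 kWh
clothes dryer: 4844 W × 7.78 h × 7 d = 263,804 Wh = 263.8 kWh
refrigerator: 136 W × 5.2 h × 7 d = 4,950 Wh = 4.95 kWh
Total energy = 70.8 + 263.8 + 4.95 = 339.6 kWh
Cost = 339.6 kWh × $0.125 = $42.44 ≈ $42

$42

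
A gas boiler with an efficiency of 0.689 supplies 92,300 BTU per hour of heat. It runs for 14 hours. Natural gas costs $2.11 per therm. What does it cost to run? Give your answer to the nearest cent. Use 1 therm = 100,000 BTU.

Heat delivered = 92,300 BTU/h × 14 h = 1,292,200 BTU
Gas input = 1,292,200 / 0.689 = 1,875,472 BTU
= 1,875,472 / 100,000 = 18.75 therm
Cost = 18.75 × $2.11/therm = $39.57

$39.57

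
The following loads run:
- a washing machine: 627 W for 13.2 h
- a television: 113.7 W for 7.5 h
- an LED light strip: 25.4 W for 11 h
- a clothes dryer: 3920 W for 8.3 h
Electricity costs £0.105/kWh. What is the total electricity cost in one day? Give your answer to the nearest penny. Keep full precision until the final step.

washing machine: 627 W × 13.2 h = 8,276 Wh = 8.276 kWh
television: 113.7 W × 7.5 h = 853 Wh = 0.8528 kWh
LED light strip: 25.4 W × 11 h = 279 Wh = 0.2794 kWh
clothes dryer: 3920 W × 8.3 h = 32,536 Wh = 32.54 kWh
Total energy = 8.276 + 0.8528 + 0.2794 + 32.54 = 41.94 kWh
Cost = 41.94 kWh × £0.105 = £4.40

£4.40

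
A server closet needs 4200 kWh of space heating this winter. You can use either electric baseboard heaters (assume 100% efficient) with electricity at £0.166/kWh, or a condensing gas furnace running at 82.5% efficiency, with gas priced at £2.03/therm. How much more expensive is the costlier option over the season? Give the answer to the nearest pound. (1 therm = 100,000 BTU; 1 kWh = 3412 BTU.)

£345

Heat load = 4200 kWh × 3412 = 14,330,400 BTU
Gas: input = 14,330,400 / 0.825 = 17,370,182 BTU = 173.7 therm → 173.7 × £2.03 = £352.61
Electric: 14,330,400 BTU / 3412 = 4,200 kWh → × £0.166 = £697.20
Difference = |£352.61 − £697.20| = £344.59 ≈ £345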